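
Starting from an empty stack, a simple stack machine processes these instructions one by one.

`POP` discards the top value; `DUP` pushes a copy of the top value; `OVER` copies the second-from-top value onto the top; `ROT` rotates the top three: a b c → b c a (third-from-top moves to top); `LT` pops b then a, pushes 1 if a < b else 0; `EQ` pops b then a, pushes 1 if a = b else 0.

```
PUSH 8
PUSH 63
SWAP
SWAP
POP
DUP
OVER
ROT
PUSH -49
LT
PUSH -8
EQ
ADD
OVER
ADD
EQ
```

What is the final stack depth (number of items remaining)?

1

PUSH 8   -> 8
PUSH 63  -> 8 63
SWAP     -> 63 8
SWAP     -> 8 63
POP      -> 8
DUP      -> 8 8
OVER     -> 8 8 8
ROT      -> 8 8 8
PUSH -49 -> 8 8 8 -49
LT       -> 8 8 0
PUSH -8  -> 8 8 0 -8
EQ       -> 8 8 0
ADD      -> 8 8
OVER     -> 8 8 8
ADD      -> 8 16
EQ       -> 0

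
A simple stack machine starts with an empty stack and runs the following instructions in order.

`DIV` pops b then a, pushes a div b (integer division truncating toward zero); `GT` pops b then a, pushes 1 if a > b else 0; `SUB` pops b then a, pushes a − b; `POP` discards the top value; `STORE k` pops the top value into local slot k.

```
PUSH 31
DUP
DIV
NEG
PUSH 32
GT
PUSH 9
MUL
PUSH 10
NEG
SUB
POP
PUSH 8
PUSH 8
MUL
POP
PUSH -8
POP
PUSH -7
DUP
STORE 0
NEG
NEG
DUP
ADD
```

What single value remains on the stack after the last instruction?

-14

PUSH 31 : [31]
DUP     : [31, 31]
DIV     : [1]
NEG     : [-1]
PUSH 32 : [-1, 32]
GT      : [0]
PUSH 9  : [0, 9]
MUL     : [0]
PUSH 10 : [0, 10]
NEG     : [0, -10]
SUB     : [10]
POP     : []
PUSH 8  : [8]
PUSH 8  : [8, 8]
MUL     : [64]
POP     : []
PUSH -8 : [-8]
POP     : []
PUSH -7 : [-7]
DUP     : [-7, -7]
STORE 0 : [-7]
NEG     : [7]
NEG     : [-7]
DUP     : [-7, -7]
ADD     : [-14]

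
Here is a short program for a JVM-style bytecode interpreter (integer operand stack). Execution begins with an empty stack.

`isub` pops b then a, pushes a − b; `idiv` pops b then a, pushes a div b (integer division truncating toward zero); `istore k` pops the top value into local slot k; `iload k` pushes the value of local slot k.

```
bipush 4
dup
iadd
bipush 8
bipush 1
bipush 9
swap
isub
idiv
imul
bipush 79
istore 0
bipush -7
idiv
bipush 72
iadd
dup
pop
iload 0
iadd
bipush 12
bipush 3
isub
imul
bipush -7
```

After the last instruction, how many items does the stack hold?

bipush 4  → [4]
dup       → [4, 4]
iadd      → [8]
bipush 8  → [8, 8]
bipush 1  → [8, 8, 1]
bipush 9  → [8, 8, 1, 9]
swap      → [8, 8, 9, 1]
isub      → [8, 8, 8]
idiv      → [8, 1]
imul      → [8]
bipush 79 → [8, 79]
istore 0  → [8]
bipush -7 → [8, -7]
idiv      → [-1]
bipush 72 → [-1, 72]
iadd      → [71]
dup       → [71, 71]
pop       → [71]
iload 0   → [71, 79]
iadd      → [150]
bipush 12 → [150, 12]
bipush 3  → [150, 12, 3]
isub      → [150, 9]
imul      → [1350]
bipush -7 → [1350, -7]

2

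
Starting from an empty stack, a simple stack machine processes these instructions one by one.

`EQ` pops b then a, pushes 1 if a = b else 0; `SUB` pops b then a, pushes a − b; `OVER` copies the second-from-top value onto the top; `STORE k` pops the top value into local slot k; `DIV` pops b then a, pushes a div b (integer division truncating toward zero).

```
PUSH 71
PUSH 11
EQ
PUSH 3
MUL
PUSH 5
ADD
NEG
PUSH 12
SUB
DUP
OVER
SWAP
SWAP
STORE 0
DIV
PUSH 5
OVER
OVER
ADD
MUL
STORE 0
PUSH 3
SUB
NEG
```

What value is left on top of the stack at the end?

PUSH 71  [71]
PUSH 11  [71, 11]
EQ       [0]
PUSH 3   [0, 3]
MUL      [0]
PUSH 5   [0, 5]
ADD      [5]
NEG      [-5]
PUSH 12  [-5, 12]
SUB      [-17]
DUP      [-17, -17]
OVER     [-17, -17, -17]
SWAP     [-17, -17, -17]
SWAP     [-17, -17, -17]
STORE 0  [-17, -17]
DIV      [1]
PUSH 5   [1, 5]
OVER     [1, 5, 1]
OVER     [1, 5, 1, 5]
ADD      [1, 5, 6]
MUL      [1, 30]
STORE 0  [1]
PUSH 3   [1, 3]
SUB      [-2]
NEG      [2]

2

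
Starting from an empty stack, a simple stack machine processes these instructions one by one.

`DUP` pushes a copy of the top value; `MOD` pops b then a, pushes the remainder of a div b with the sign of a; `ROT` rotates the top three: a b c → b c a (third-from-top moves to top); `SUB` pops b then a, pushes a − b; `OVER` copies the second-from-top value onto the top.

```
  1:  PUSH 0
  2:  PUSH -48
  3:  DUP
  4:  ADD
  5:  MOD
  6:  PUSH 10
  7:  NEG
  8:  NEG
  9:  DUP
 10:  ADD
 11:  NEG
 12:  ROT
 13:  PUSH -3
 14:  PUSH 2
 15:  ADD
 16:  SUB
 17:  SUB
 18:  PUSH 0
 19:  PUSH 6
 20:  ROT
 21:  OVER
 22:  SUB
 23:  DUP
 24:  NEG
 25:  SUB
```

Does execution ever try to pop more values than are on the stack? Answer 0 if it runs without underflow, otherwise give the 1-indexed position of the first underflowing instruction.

12

PUSH 0   -> 0
PUSH -48 -> 0 -48
DUP      -> 0 -48 -48
ADD      -> 0 -96
MOD      -> 0
PUSH 10  -> 0 10
NEG      -> 0 -10
NEG      -> 0 10
DUP      -> 0 10 10
ADD      -> 0 20
NEG      -> 0 -20
ROT  — needs 3 operands, stack has 2 → underflow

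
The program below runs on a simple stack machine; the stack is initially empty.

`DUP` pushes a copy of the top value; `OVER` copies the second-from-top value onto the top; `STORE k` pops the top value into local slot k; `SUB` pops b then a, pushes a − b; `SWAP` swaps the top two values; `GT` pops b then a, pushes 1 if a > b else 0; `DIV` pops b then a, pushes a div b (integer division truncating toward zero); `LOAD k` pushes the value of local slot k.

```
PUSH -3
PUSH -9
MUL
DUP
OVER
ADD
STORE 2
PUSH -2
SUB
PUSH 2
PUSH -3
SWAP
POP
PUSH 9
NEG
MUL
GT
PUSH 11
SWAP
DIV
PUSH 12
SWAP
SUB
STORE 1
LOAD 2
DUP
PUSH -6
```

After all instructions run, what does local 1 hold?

1

PUSH -3 : -3
PUSH -9 : -3 -9
MUL     : 27
DUP     : 27 27
OVER    : 27 27 27
ADD     : 27 54
STORE 2 : 27
PUSH -2 : 27 -2
SUB     : 29
PUSH 2  : 29 2
PUSH -3 : 29 2 -3
SWAP    : 29 -3 2
POP     : 29 -3
PUSH 9  : 29 -3 9
NEG     : 29 -3 -9
MUL     : 29 27
GT      : 1
PUSH 11 : 1 11
SWAP    : 11 1
DIV     : 11
PUSH 12 : 11 12
SWAP    : 12 11
SUB     : 1
STORE 1 : (empty)
LOAD 2  : 54
DUP     : 54 54
PUSH -6 : 54 54 -6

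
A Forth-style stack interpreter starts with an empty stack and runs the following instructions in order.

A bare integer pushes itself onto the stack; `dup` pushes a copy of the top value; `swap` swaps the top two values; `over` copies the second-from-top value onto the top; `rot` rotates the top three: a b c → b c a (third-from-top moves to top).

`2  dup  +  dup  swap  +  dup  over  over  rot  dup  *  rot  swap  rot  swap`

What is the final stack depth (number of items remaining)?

4

2    -> 2
dup  -> 2 2
+    -> 4
dup  -> 4 4
swap -> 4 4
+    -> 8
dup  -> 8 8
over -> 8 8 8
over -> 8 8 8 8
rot  -> 8 8 8 8
dup  -> 8 8 8 8 8
*    -> 8 8 8 64
rot  -> 8 8 64 8
swap -> 8 8 8 64
rot  -> 8 8 64 8
swap -> 8 8 8 64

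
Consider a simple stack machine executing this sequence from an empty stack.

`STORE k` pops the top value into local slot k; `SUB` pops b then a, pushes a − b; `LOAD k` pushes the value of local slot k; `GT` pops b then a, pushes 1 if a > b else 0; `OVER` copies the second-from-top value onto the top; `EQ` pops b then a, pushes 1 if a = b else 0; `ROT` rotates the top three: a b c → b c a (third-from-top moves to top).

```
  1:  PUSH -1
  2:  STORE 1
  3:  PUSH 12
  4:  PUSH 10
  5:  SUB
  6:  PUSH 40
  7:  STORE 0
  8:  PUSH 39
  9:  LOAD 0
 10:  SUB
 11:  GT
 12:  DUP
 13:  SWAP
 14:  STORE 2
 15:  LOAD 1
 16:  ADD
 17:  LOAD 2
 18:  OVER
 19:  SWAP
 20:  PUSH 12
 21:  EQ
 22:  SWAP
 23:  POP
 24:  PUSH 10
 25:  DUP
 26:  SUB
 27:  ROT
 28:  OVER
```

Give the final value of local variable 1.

-1

PUSH -1  [-1]
STORE 1  []
PUSH 12  [12]
PUSH 10  [12, 10]
SUB      [2]
PUSH 40  [2, 40]
STORE 0  [2]
PUSH 39  [2, 39]
LOAD 0   [2, 39, 40]
SUB      [2, -1]
GT       [1]
DUP      [1, 1]
SWAP     [1, 1]
STORE 2  [1]
LOAD 1   [1, -1]
ADD      [0]
LOAD 2   [0, 1]
OVER     [0, 1, 0]
SWAP     [0, 0, 1]
PUSH 12  [0, 0, 1, 12]
EQ       [0, 0, 0]
SWAP     [0, 0, 0]
POP      [0, 0]
PUSH 10  [0, 0, 10]
DUP      [0, 0, 10, 10]
SUB      [0, 0, 0]
ROT      [0, 0, 0]
OVER     [0, 0, 0, 0]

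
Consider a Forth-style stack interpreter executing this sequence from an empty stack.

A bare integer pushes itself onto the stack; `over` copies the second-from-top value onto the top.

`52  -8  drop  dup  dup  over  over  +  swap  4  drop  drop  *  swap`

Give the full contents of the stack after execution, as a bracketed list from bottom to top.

52   -> [52]
-8   -> [52, -8]
drop -> [52]
dup  -> [52, 52]
dup  -> [52, 52, 52]
over -> [52, 52, 52, 52]
over -> [52, 52, 52, 52, 52]
+    -> [52, 52, 52, 104]
swap -> [52, 52, 104, 52]
4    -> [52, 52, 104, 52, 4]
drop -> [52, 52, 104, 52]
drop -> [52, 52, 104]
*    -> [52, 5408]
swap -> [5408, 52]

[5408, 52]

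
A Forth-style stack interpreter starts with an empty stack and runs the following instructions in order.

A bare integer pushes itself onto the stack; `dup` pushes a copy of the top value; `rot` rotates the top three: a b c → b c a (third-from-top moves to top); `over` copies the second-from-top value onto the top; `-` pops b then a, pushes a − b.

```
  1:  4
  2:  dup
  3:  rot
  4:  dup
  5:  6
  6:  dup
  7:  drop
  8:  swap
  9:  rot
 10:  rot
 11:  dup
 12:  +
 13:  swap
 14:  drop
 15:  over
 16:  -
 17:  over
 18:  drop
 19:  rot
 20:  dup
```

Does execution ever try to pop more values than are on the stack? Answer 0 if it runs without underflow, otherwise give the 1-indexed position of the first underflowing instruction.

4   : 4
dup : 4 4
rot  — needs 3 operands, stack has 2 → underflow

3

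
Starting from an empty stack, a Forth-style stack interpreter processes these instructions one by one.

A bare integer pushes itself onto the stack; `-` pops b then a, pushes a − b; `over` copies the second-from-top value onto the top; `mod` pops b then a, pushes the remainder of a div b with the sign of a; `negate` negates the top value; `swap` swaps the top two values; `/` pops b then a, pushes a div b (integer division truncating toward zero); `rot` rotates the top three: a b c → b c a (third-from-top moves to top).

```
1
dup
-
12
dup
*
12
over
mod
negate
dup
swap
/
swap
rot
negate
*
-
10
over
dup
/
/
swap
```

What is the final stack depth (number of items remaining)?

2

1      : 1
dup    : 1 1
-      : 0
12     : 0 12
dup    : 0 12 12
*      : 0 144
12     : 0 144 12
over   : 0 144 12 144
mod    : 0 144 12
negate : 0 144 -12
dup    : 0 144 -12 -12
swap   : 0 144 -12 -12
/      : 0 144 1
swap   : 0 1 144
rot    : 1 144 0
negate : 1 144 0
*      : 1 0
-      : 1
10     : 1 10
over   : 1 10 1
dup    : 1 10 1 1
/      : 1 10 1
/      : 1 10
swap   : 10 1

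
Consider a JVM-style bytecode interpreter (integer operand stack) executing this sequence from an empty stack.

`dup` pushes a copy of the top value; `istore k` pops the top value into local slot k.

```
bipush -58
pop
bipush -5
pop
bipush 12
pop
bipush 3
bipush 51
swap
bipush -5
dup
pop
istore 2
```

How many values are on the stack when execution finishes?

2

bipush -58 -> [-58]
pop        -> []
bipush -5  -> [-5]
pop        -> []
bipush 12  -> [12]
pop        -> []
bipush 3   -> [3]
bipush 51  -> [3, 51]
swap       -> [51, 3]
bipush -5  -> [51, 3, -5]
dup        -> [51, 3, -5, -5]
pop        -> [51, 3, -5]
istore 2   -> [51, 3]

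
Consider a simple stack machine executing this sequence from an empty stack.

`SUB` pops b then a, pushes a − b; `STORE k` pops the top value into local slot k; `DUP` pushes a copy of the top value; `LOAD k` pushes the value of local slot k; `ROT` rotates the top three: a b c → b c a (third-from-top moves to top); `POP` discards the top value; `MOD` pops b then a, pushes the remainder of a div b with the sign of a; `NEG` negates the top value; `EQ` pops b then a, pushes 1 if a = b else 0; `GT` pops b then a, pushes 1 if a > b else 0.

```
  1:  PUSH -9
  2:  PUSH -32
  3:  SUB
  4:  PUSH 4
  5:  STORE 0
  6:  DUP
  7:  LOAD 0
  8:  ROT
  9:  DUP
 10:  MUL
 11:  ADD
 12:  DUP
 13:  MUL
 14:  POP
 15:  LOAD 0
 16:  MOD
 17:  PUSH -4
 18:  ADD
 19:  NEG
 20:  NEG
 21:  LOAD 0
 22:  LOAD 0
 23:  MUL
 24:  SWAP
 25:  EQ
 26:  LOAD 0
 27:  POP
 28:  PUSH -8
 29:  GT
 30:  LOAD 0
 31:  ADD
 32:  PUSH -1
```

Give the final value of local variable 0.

PUSH -9  : [-9]
PUSH -32 : [-9, -32]
SUB      : [23]
PUSH 4   : [23, 4]
STORE 0  : [23]
DUP      : [23, 23]
LOAD 0   : [23, 23, 4]
ROT      : [23, 4, 23]
DUP      : [23, 4, 23, 23]
MUL      : [23, 4, 529]
ADD      : [23, 533]
DUP      : [23, 533, 533]
MUL      : [23, 284089]
POP      : [23]
LOAD 0   : [23, 4]
MOD      : [3]
PUSH -4  : [3, -4]
ADD      : [-1]
NEG      : [1]
NEG      : [-1]
LOAD 0   : [-1, 4]
LOAD 0   : [-1, 4, 4]
MUL      : [-1, 16]
SWAP     : [16, -1]
EQ       : [0]
LOAD 0   : [0, 4]
POP      : [0]
PUSH -8  : [0, -8]
GT       : [1]
LOAD 0   : [1, 4]
ADD      : [5]
PUSH -1  : [5, -1]

4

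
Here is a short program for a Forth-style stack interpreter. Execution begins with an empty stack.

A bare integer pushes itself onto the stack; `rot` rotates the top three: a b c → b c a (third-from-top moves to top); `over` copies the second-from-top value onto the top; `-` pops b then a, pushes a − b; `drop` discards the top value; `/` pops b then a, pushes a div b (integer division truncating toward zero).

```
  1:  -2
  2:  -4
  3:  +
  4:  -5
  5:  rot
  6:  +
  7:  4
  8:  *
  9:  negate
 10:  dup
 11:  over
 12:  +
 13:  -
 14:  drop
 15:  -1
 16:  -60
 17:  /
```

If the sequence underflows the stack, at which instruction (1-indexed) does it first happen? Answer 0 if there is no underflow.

-2 : -2
-4 : -2 -4
+  : -6
-5 : -6 -5
rot  — needs 3 operands, stack has 2 → underflow

5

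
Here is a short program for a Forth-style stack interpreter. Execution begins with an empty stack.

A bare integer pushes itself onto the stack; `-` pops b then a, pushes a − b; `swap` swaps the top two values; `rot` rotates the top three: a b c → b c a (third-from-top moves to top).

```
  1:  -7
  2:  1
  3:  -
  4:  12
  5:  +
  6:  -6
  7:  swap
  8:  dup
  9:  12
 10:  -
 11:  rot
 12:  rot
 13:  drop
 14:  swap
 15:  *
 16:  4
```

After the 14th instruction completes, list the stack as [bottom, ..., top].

-7   -> [-7]
1    -> [-7, 1]
-    -> [-8]
12   -> [-8, 12]
+    -> [4]
-6   -> [4, -6]
swap -> [-6, 4]
dup  -> [-6, 4, 4]
12   -> [-6, 4, 4, 12]
-    -> [-6, 4, -8]
rot  -> [4, -8, -6]
rot  -> [-8, -6, 4]
drop -> [-8, -6]
swap -> [-6, -8]

[-6, -8]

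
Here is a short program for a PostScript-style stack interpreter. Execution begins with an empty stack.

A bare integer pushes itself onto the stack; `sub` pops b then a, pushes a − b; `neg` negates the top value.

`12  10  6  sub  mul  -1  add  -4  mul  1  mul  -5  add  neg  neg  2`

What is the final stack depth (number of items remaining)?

12  → 12
10  → 12 10
6   → 12 10 6
sub → 12 4
mul → 48
-1  → 48 -1
add → 47
-4  → 47 -4
mul → -188
1   → -188 1
mul → -188
-5  → -188 -5
add → -193
neg → 193
neg → -193
2   → -193 2

2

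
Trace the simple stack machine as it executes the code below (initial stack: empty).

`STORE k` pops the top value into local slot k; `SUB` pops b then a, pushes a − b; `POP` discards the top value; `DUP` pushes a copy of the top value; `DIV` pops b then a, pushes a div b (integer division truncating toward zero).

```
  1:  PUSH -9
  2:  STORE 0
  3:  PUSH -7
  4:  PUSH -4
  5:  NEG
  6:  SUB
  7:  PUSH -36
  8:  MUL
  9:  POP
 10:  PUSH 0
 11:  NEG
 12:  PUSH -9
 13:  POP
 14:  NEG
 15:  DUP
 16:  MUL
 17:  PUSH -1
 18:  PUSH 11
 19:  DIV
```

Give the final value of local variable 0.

-9

PUSH -9   [-9]
STORE 0   []
PUSH -7   [-7]
PUSH -4   [-7, -4]
NEG       [-7, 4]
SUB       [-11]
PUSH -36  [-11, -36]
MUL       [396]
POP       []
PUSH 0    [0]
NEG       [0]
PUSH -9   [0, -9]
POP       [0]
NEG       [0]
DUP       [0, 0]
MUL       [0]
PUSH -1   [0, -1]
PUSH 11   [0, -1, 11]
DIV       [0, 0]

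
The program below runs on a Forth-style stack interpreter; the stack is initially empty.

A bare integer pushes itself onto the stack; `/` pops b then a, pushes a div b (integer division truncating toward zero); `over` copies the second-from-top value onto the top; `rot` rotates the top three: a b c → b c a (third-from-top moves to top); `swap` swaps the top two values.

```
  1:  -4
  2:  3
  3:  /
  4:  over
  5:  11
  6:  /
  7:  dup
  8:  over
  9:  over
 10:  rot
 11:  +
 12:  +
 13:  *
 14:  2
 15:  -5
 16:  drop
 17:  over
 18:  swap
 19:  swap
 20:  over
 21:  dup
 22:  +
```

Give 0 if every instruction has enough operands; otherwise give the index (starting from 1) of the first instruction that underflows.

-4 : [-4]
3  : [-4, 3]
/  : [-1]
over  — needs 2 operands, stack has 1 → underflow

4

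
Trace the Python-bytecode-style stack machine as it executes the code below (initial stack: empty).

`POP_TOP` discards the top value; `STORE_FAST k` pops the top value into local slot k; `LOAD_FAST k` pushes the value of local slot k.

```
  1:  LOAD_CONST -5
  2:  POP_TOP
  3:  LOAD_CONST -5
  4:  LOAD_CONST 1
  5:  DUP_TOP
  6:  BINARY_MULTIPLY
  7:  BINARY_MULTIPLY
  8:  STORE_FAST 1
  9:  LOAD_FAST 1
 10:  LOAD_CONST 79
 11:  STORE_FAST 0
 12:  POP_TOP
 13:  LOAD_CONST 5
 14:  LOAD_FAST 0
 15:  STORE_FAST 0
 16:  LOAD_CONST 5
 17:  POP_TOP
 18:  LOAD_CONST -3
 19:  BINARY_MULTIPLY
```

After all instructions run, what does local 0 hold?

LOAD_CONST -5   -> [-5]
POP_TOP         -> []
LOAD_CONST -5   -> [-5]
LOAD_CONST 1    -> [-5, 1]
DUP_TOP         -> [-5, 1, 1]
BINARY_MULTIPLY -> [-5, 1]
BINARY_MULTIPLY -> [-5]
STORE_FAST 1    -> []
LOAD_FAST 1     -> [-5]
LOAD_CONST 79   -> [-5, 79]
STORE_FAST 0    -> [-5]
POP_TOP         -> []
LOAD_CONST 5    -> [5]
LOAD_FAST 0     -> [5, 79]
STORE_FAST 0    -> [5]
LOAD_CONST 5    -> [5, 5]
POP_TOP         -> [5]
LOAD_CONST -3   -> [5, -3]
BINARY_MULTIPLY -> [-15]

79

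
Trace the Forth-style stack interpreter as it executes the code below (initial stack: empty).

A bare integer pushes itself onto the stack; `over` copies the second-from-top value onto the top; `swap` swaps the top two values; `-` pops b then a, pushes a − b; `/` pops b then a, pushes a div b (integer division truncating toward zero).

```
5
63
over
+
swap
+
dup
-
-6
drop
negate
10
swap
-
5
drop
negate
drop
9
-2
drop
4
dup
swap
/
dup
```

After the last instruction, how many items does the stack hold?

3

5      → 5
63     → 5 63
over   → 5 63 5
+      → 5 68
swap   → 68 5
+      → 73
dup    → 73 73
-      → 0
-6     → 0 -6
drop   → 0
negate → 0
10     → 0 10
swap   → 10 0
-      → 10
5      → 10 5
drop   → 10
negate → -10
drop   → (empty)
9      → 9
-2     → 9 -2
drop   → 9
4      → 9 4
dup    → 9 4 4
swap   → 9 4 4
/      → 9 1
dup    → 9 1 1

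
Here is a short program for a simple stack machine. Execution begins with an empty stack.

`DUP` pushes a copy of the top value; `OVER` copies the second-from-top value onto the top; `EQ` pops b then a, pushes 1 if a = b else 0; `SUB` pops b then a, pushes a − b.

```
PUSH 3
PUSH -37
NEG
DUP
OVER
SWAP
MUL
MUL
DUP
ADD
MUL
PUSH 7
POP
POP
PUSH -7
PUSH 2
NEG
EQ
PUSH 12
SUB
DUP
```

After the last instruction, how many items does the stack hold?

PUSH 3   : [3]
PUSH -37 : [3, -37]
NEG      : [3, 37]
DUP      : [3, 37, 37]
OVER     : [3, 37, 37, 37]
SWAP     : [3, 37, 37, 37]
MUL      : [3, 37, 1369]
MUL      : [3, 50653]
DUP      : [3, 50653, 50653]
ADD      : [3, 101306]
MUL      : [303918]
PUSH 7   : [303918, 7]
POP      : [303918]
POP      : []
PUSH -7  : [-7]
PUSH 2   : [-7, 2]
NEG      : [-7, -2]
EQ       : [0]
PUSH 12  : [0, 12]
SUB      : [-12]
DUP      : [-12, -12]

2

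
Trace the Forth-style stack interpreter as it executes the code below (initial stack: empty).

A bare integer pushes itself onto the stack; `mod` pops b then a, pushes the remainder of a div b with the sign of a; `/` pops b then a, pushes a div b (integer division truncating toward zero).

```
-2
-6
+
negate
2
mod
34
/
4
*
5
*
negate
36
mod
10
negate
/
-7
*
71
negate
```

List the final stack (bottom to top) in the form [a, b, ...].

[0, -71]

-2     -> -2
-6     -> -2 -6
+      -> -8
negate -> 8
2      -> 8 2
mod    -> 0
34     -> 0 34
/      -> 0
4      -> 0 4
*      -> 0
5      -> 0 5
*      -> 0
negate -> 0
36     -> 0 36
mod    -> 0
10     -> 0 10
negate -> 0 -10
/      -> 0
-7     -> 0 -7
*      -> 0
71     -> 0 71
negate -> 0 -71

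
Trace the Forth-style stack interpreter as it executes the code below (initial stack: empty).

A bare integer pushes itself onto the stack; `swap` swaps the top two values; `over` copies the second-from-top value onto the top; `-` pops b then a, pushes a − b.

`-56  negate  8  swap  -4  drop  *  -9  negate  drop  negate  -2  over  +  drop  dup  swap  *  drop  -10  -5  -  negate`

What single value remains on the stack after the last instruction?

-56     [-56]
negate  [56]
8       [56, 8]
swap    [8, 56]
-4      [8, 56, -4]
drop    [8, 56]
*       [448]
-9      [448, -9]
negate  [448, 9]
drop    [448]
negate  [-448]
-2      [-448, -2]
over    [-448, -2, -448]
+       [-448, -450]
drop    [-448]
dup     [-448, -448]
swap    [-448, -448]
*       [200704]
drop    []
-10     [-10]
-5      [-10, -5]
-       [-5]
negate  [5]

5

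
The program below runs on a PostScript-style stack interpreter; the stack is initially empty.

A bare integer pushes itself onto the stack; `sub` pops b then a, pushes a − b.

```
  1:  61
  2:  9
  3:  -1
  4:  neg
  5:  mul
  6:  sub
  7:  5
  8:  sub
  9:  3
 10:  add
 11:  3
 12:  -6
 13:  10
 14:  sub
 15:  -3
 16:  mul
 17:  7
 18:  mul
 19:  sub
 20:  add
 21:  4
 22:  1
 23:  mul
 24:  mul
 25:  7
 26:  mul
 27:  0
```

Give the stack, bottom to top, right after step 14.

61  → [61]
9   → [61, 9]
-1  → [61, 9, -1]
neg → [61, 9, 1]
mul → [61, 9]
sub → [52]
5   → [52, 5]
sub → [47]
3   → [47, 3]
add → [50]
3   → [50, 3]
-6  → [50, 3, -6]
10  → [50, 3, -6, 10]
sub → [50, 3, -16]

[50, 3, -16]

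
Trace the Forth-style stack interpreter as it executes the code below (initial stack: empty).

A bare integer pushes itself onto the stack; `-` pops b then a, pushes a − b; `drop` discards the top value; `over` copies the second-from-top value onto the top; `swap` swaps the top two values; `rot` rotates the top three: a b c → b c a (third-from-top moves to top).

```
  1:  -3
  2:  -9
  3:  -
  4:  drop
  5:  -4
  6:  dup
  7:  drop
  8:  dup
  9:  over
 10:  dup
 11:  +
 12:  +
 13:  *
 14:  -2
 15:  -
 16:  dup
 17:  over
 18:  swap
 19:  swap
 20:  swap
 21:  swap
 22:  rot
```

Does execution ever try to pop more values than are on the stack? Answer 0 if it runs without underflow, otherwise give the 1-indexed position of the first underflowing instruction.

0

-3   -> -3
-9   -> -3 -9
-    -> 6
drop -> (empty)
-4   -> -4
dup  -> -4 -4
drop -> -4
dup  -> -4 -4
over -> -4 -4 -4
dup  -> -4 -4 -4 -4
+    -> -4 -4 -8
+    -> -4 -12
*    -> 48
-2   -> 48 -2
-    -> 50
dup  -> 50 50
over -> 50 50 50
swap -> 50 50 50
swap -> 50 50 50
swap -> 50 50 50
swap -> 50 50 50
rot  -> 50 50 50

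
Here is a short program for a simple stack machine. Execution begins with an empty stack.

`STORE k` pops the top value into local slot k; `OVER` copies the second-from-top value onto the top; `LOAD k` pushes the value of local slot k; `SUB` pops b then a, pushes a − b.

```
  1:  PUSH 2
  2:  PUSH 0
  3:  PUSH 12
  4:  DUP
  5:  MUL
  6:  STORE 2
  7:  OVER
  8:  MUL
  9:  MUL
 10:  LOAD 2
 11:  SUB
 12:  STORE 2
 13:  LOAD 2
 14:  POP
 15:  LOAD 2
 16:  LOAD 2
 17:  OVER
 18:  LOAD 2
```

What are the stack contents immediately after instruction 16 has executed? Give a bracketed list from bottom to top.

[-144, -144]

PUSH 2  -> 2
PUSH 0  -> 2 0
PUSH 12 -> 2 0 12
DUP     -> 2 0 12 12
MUL     -> 2 0 144
STORE 2 -> 2 0
OVER    -> 2 0 2
MUL     -> 2 0
MUL     -> 0
LOAD 2  -> 0 144
SUB     -> -144
STORE 2 -> (empty)
LOAD 2  -> -144
POP     -> (empty)
LOAD 2  -> -144
LOAD 2  -> -144 -144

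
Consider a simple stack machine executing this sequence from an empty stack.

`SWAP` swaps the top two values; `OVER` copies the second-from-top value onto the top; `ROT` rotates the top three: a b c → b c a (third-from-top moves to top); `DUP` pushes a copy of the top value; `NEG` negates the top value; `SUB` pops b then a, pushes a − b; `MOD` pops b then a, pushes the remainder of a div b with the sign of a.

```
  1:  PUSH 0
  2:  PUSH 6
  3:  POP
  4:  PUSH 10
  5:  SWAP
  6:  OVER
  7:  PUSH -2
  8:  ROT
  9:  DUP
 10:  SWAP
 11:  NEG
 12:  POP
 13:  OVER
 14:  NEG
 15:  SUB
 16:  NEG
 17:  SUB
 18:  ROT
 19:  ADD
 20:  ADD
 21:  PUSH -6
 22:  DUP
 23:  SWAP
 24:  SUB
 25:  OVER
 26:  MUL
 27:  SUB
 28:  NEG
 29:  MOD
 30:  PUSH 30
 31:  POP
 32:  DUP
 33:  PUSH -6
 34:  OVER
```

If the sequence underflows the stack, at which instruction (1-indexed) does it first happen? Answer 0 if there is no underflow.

29

PUSH 0  -> 0
PUSH 6  -> 0 6
POP     -> 0
PUSH 10 -> 0 10
SWAP    -> 10 0
OVER    -> 10 0 10
PUSH -2 -> 10 0 10 -2
ROT     -> 10 10 -2 0
DUP     -> 10 10 -2 0 0
SWAP    -> 10 10 -2 0 0
NEG     -> 10 10 -2 0 0
POP     -> 10 10 -2 0
OVER    -> 10 10 -2 0 -2
NEG     -> 10 10 -2 0 2
SUB     -> 10 10 -2 -2
NEG     -> 10 10 -2 2
SUB     -> 10 10 -4
ROT     -> 10 -4 10
ADD     -> 10 6
ADD     -> 16
PUSH -6 -> 16 -6
DUP     -> 16 -6 -6
SWAP    -> 16 -6 -6
SUB     -> 16 0
OVER    -> 16 0 16
MUL     -> 16 0
SUB     -> 16
NEG     -> -16
MOD  — needs 2 operands, stack has 1 → underflow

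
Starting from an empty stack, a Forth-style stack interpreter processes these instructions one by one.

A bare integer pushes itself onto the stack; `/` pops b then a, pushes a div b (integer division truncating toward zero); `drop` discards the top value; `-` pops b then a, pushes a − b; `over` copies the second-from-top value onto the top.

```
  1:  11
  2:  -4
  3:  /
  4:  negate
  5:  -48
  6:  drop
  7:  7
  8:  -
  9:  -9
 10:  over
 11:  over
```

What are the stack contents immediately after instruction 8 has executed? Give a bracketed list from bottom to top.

11      [11]
-4      [11, -4]
/       [-2]
negate  [2]
-48     [2, -48]
drop    [2]
7       [2, 7]
-       [-5]

[-5]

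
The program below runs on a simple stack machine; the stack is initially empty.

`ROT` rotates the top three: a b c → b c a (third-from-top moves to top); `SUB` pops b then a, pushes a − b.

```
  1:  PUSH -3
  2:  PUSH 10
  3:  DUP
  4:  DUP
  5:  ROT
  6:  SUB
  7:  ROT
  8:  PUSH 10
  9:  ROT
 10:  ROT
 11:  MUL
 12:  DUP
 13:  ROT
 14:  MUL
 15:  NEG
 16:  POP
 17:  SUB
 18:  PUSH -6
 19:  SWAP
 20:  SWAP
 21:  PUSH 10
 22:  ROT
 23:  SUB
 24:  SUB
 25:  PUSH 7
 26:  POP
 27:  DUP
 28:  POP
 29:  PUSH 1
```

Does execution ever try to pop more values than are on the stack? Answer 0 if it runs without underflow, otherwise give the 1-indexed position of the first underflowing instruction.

PUSH -3 → -3
PUSH 10 → -3 10
DUP     → -3 10 10
DUP     → -3 10 10 10
ROT     → -3 10 10 10
SUB     → -3 10 0
ROT     → 10 0 -3
PUSH 10 → 10 0 -3 10
ROT     → 10 -3 10 0
ROT     → 10 10 0 -3
MUL     → 10 10 0
DUP     → 10 10 0 0
ROT     → 10 0 0 10
MUL     → 10 0 0
NEG     → 10 0 0
POP     → 10 0
SUB     → 10
PUSH -6 → 10 -6
SWAP    → -6 10
SWAP    → 10 -6
PUSH 10 → 10 -6 10
ROT     → -6 10 10
SUB     → -6 0
SUB     → -6
PUSH 7  → -6 7
POP     → -6
DUP     → -6 -6
POP     → -6
PUSH 1  → -6 1

0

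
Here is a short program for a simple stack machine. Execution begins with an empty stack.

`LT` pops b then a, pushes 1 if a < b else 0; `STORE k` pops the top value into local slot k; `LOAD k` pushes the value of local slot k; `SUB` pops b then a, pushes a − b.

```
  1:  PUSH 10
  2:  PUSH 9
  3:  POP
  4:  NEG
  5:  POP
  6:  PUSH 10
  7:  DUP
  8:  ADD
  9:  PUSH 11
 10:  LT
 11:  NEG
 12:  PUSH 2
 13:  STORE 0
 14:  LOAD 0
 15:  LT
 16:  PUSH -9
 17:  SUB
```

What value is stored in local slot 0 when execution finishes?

PUSH 10 : 10
PUSH 9  : 10 9
POP     : 10
NEG     : -10
POP     : (empty)
PUSH 10 : 10
DUP     : 10 10
ADD     : 20
PUSH 11 : 20 11
LT      : 0
NEG     : 0
PUSH 2  : 0 2
STORE 0 : 0
LOAD 0  : 0 2
LT      : 1
PUSH -9 : 1 -9
SUB     : 10

2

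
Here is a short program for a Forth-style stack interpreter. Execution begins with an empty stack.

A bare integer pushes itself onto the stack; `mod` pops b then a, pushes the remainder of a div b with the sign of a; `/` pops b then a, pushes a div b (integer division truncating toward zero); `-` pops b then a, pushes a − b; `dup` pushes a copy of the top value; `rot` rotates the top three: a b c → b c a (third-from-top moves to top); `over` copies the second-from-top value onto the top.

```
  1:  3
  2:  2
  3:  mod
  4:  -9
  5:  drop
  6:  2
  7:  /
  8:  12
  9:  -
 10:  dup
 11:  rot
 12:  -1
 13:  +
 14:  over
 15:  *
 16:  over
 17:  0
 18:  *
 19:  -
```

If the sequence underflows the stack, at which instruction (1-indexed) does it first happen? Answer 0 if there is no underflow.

11

3    : 3
2    : 3 2
mod  : 1
-9   : 1 -9
drop : 1
2    : 1 2
/    : 0
12   : 0 12
-    : -12
dup  : -12 -12
rot  — needs 3 operands, stack has 2 → underflow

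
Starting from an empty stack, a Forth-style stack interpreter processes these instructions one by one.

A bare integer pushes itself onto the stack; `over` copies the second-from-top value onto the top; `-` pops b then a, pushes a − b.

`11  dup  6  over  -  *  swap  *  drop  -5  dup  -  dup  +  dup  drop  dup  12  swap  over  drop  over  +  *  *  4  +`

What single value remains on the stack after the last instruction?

11   → [11]
dup  → [11, 11]
6    → [11, 11, 6]
over → [11, 11, 6, 11]
-    → [11, 11, -5]
*    → [11, -55]
swap → [-55, 11]
*    → [-605]
drop → []
-5   → [-5]
dup  → [-5, -5]
-    → [0]
dup  → [0, 0]
+    → [0]
dup  → [0, 0]
drop → [0]
dup  → [0, 0]
12   → [0, 0, 12]
swap → [0, 12, 0]
over → [0, 12, 0, 12]
drop → [0, 12, 0]
over → [0, 12, 0, 12]
+    → [0, 12, 12]
*    → [0, 144]
*    → [0]
4    → [0, 4]
+    → [4]

4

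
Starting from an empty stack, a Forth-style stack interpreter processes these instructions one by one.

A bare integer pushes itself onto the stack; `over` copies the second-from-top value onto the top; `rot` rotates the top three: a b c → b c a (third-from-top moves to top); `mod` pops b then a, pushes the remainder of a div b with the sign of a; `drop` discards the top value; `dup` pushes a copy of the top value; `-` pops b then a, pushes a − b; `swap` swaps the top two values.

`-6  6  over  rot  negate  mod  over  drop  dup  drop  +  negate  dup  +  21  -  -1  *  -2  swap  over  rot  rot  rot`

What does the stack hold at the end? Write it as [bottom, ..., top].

-6      [-6]
6       [-6, 6]
over    [-6, 6, -6]
rot     [6, -6, -6]
negate  [6, -6, 6]
mod     [6, 0]
over    [6, 0, 6]
drop    [6, 0]
dup     [6, 0, 0]
drop    [6, 0]
+       [6]
negate  [-6]
dup     [-6, -6]
+       [-12]
21      [-12, 21]
-       [-33]
-1      [-33, -1]
*       [33]
-2      [33, -2]
swap    [-2, 33]
over    [-2, 33, -2]
rot     [33, -2, -2]
rot     [-2, -2, 33]
rot     [-2, 33, -2]

[-2, 33, -2]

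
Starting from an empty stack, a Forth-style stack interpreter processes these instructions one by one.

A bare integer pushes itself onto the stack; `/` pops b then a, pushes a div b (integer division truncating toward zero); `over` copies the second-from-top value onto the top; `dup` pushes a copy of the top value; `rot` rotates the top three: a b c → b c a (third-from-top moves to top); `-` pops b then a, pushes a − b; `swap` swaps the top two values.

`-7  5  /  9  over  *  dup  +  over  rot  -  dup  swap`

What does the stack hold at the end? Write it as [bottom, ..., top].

[-18, 0, 0]

-7   : -7
5    : -7 5
/    : -1
9    : -1 9
over : -1 9 -1
*    : -1 -9
dup  : -1 -9 -9
+    : -1 -18
over : -1 -18 -1
rot  : -18 -1 -1
-    : -18 0
dup  : -18 0 0
swap : -18 0 0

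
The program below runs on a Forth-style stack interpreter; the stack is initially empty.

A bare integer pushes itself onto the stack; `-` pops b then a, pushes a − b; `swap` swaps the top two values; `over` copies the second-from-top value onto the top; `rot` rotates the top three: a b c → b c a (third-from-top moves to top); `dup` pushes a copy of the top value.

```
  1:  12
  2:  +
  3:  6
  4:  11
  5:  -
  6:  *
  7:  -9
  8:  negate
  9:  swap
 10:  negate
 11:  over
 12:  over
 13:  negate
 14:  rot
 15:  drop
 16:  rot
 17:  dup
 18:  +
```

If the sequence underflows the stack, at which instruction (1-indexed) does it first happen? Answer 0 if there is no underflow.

2

12 -> 12
+  — needs 2 operands, stack has 1 → underflow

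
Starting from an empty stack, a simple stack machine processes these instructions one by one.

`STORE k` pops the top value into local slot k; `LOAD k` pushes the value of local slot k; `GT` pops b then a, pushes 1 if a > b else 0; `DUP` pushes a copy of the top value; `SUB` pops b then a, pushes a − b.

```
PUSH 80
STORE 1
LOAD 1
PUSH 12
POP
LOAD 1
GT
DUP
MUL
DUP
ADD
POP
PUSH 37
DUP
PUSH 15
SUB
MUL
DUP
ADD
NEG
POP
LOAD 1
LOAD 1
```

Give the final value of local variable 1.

PUSH 80 : [80]
STORE 1 : []
LOAD 1  : [80]
PUSH 12 : [80, 12]
POP     : [80]
LOAD 1  : [80, 80]
GT      : [0]
DUP     : [0, 0]
MUL     : [0]
DUP     : [0, 0]
ADD     : [0]
POP     : []
PUSH 37 : [37]
DUP     : [37, 37]
PUSH 15 : [37, 37, 15]
SUB     : [37, 22]
MUL     : [814]
DUP     : [814, 814]
ADD     : [1628]
NEG     : [-1628]
POP     : []
LOAD 1  : [80]
LOAD 1  : [80, 80]

80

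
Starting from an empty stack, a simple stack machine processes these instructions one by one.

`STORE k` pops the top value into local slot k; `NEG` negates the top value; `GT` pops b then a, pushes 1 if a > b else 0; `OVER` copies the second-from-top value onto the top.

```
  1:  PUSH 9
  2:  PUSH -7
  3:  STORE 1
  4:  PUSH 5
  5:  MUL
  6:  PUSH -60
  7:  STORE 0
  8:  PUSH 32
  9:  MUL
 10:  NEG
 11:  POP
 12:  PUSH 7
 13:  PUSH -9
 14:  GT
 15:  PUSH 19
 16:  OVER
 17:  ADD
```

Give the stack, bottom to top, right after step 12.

[7]

PUSH 9   : [9]
PUSH -7  : [9, -7]
STORE 1  : [9]
PUSH 5   : [9, 5]
MUL      : [45]
PUSH -60 : [45, -60]
STORE 0  : [45]
PUSH 32  : [45, 32]
MUL      : [1440]
NEG      : [-1440]
POP      : []
PUSH 7   : [7]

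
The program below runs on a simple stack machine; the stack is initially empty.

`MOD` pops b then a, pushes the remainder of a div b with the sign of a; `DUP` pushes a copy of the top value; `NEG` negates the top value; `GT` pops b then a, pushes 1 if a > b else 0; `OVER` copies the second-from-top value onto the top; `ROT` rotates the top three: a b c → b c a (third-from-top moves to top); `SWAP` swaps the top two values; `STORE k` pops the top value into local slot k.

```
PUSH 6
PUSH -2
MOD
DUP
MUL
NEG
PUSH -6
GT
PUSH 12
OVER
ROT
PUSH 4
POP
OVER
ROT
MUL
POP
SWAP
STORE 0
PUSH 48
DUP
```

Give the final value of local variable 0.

12

PUSH 6  → [6]
PUSH -2 → [6, -2]
MOD     → [0]
DUP     → [0, 0]
MUL     → [0]
NEG     → [0]
PUSH -6 → [0, -6]
GT      → [1]
PUSH 12 → [1, 12]
OVER    → [1, 12, 1]
ROT     → [12, 1, 1]
PUSH 4  → [12, 1, 1, 4]
POP     → [12, 1, 1]
OVER    → [12, 1, 1, 1]
ROT     → [12, 1, 1, 1]
MUL     → [12, 1, 1]
POP     → [12, 1]
SWAP    → [1, 12]
STORE 0 → [1]
PUSH 48 → [1, 48]
DUP     → [1, 48, 48]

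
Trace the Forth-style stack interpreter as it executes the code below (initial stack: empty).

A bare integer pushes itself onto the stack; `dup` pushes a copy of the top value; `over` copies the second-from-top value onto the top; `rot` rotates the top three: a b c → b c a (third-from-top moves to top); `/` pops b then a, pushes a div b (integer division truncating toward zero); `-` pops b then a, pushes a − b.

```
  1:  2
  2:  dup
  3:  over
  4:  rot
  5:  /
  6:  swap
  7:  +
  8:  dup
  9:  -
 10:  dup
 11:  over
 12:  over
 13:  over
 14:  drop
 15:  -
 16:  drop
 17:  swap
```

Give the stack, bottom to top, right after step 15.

2    -> 2
dup  -> 2 2
over -> 2 2 2
rot  -> 2 2 2
/    -> 2 1
swap -> 1 2
+    -> 3
dup  -> 3 3
-    -> 0
dup  -> 0 0
over -> 0 0 0
over -> 0 0 0 0
over -> 0 0 0 0 0
drop -> 0 0 0 0
-    -> 0 0 0

[0, 0, 0]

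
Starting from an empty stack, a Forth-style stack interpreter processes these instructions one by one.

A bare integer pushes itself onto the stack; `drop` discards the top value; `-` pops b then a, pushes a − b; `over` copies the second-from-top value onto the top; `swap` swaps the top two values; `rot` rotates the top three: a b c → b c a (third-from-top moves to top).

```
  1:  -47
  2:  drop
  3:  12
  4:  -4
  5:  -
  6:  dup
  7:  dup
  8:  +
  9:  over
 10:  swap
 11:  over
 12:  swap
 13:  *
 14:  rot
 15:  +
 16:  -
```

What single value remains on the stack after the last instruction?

-47  : -47
drop : (empty)
12   : 12
-4   : 12 -4
-    : 16
dup  : 16 16
dup  : 16 16 16
+    : 16 32
over : 16 32 16
swap : 16 16 32
over : 16 16 32 16
swap : 16 16 16 32
*    : 16 16 512
rot  : 16 512 16
+    : 16 528
-    : -512

-512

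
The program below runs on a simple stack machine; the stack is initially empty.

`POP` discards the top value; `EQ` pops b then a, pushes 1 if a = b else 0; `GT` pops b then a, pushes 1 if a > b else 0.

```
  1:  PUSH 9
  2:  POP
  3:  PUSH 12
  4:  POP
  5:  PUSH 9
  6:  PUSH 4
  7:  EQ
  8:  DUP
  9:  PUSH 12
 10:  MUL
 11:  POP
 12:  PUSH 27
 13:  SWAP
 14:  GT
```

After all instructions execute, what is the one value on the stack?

PUSH 9  → [9]
POP     → []
PUSH 12 → [12]
POP     → []
PUSH 9  → [9]
PUSH 4  → [9, 4]
EQ      → [0]
DUP     → [0, 0]
PUSH 12 → [0, 0, 12]
MUL     → [0, 0]
POP     → [0]
PUSH 27 → [0, 27]
SWAP    → [27, 0]
GT      → [1]

1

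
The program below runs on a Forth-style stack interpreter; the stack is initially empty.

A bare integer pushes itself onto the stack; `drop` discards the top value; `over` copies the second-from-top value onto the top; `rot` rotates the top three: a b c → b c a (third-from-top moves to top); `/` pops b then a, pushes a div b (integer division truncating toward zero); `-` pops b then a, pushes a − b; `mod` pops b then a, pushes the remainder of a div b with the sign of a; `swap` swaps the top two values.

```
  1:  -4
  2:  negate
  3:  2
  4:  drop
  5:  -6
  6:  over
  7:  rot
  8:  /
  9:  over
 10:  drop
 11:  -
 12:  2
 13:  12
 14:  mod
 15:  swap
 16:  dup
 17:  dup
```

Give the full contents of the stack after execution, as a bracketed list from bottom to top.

[2, -7, -7, -7]

-4     -> [-4]
negate -> [4]
2      -> [4, 2]
drop   -> [4]
-6     -> [4, -6]
over   -> [4, -6, 4]
rot    -> [-6, 4, 4]
/      -> [-6, 1]
over   -> [-6, 1, -6]
drop   -> [-6, 1]
-      -> [-7]
2      -> [-7, 2]
12     -> [-7, 2, 12]
mod    -> [-7, 2]
swap   -> [2, -7]
dup    -> [2, -7, -7]
dup    -> [2, -7, -7, -7]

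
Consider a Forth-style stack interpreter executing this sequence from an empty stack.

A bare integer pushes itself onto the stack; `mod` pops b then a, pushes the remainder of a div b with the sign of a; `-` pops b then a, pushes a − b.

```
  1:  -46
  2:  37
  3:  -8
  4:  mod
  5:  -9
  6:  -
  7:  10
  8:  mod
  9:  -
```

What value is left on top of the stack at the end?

-46 : [-46]
37  : [-46, 37]
-8  : [-46, 37, -8]
mod : [-46, 5]
-9  : [-46, 5, -9]
-   : [-46, 14]
10  : [-46, 14, 10]
mod : [-46, 4]
-   : [-50]

-50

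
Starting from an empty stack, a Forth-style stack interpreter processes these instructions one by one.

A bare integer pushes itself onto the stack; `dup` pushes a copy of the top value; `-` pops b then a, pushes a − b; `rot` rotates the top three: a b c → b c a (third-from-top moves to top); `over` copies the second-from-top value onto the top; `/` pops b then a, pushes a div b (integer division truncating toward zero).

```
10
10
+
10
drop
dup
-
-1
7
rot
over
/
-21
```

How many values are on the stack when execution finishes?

10    [10]
10    [10, 10]
+     [20]
10    [20, 10]
drop  [20]
dup   [20, 20]
-     [0]
-1    [0, -1]
7     [0, -1, 7]
rot   [-1, 7, 0]
over  [-1, 7, 0, 7]
/     [-1, 7, 0]
-21   [-1, 7, 0, -21]

4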